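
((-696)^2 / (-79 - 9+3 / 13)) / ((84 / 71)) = -37259664 / 7987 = -4665.04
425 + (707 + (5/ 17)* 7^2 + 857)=2003.41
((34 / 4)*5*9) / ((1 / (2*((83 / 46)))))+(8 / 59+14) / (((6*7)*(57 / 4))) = 1494761371 / 1082886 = 1380.35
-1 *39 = -39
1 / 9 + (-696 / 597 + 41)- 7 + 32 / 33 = 668159 / 19701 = 33.91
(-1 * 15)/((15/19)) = -19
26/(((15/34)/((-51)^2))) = 153285.60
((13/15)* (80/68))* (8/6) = 208/153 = 1.36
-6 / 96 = -1 / 16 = -0.06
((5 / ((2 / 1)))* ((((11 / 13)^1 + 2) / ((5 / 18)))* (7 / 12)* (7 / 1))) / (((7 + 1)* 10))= 5439 / 4160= 1.31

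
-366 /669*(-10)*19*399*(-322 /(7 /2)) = -3815656.68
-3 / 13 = -0.23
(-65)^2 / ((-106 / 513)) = -2167425 / 106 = -20447.41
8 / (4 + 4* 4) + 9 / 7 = 59 / 35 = 1.69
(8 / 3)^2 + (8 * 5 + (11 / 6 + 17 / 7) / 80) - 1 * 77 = -300743 / 10080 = -29.84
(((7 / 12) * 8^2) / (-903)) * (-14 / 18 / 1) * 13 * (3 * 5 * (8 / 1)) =58240 / 1161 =50.16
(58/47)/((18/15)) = 145/141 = 1.03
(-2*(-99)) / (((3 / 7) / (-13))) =-6006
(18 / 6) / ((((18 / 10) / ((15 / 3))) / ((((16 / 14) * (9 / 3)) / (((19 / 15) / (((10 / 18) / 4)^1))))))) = 1250 / 399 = 3.13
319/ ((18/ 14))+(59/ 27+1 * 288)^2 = 61568098/ 729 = 84455.55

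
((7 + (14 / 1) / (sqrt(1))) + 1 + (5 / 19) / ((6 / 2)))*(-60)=-25180 / 19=-1325.26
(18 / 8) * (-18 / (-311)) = 81 / 622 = 0.13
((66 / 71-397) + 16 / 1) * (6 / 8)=-80955 / 284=-285.05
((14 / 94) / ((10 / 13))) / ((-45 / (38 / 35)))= -247 / 52875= -0.00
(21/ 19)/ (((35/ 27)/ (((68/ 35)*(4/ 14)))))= 11016/ 23275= 0.47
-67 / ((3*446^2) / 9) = -201 / 198916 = -0.00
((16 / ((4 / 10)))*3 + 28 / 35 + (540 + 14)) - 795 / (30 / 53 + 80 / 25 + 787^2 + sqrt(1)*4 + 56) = 184613325689 / 273582805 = 674.80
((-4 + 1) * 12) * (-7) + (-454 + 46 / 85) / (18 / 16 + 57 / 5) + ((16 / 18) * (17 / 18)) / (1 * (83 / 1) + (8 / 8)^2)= 1042155707 / 4829139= 215.81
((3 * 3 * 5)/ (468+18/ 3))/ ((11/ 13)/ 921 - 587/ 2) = -0.00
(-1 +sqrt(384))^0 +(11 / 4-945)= -3765 / 4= -941.25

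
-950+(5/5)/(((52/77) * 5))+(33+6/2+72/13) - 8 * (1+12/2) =-250683/260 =-964.17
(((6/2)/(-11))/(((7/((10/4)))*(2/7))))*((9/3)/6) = -15/88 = -0.17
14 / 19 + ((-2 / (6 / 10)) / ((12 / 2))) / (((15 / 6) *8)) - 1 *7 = -4303 / 684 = -6.29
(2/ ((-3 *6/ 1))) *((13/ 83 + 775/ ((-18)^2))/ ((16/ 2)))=-68537/ 1936224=-0.04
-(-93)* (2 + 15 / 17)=4557 / 17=268.06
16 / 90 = 8 / 45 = 0.18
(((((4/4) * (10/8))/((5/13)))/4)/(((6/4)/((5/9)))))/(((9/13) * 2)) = 845/3888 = 0.22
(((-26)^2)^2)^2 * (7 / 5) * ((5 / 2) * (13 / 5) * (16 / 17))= 152026103011328 / 85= 1788542388368.56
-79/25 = -3.16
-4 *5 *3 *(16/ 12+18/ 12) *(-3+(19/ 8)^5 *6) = -627227325/ 8192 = -76565.84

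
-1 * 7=-7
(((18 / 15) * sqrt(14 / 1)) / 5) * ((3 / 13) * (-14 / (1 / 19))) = -4788 * sqrt(14) / 325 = -55.12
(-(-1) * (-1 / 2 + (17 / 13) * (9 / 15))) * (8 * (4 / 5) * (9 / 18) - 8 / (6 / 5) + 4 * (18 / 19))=1702 / 18525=0.09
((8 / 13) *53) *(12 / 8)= 636 / 13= 48.92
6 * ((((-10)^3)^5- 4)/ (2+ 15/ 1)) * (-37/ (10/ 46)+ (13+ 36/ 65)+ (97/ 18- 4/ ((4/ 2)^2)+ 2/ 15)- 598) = 175529000000000702116/ 663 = 264749622926094573.33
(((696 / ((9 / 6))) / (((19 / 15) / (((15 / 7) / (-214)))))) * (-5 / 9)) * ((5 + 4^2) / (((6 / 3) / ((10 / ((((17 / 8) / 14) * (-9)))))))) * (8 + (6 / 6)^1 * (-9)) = 16240000 / 103683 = 156.63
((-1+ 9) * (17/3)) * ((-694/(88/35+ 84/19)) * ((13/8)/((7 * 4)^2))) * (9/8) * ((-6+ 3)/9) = 7285265/2066176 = 3.53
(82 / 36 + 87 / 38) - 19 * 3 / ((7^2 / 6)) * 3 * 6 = -1014407 / 8379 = -121.07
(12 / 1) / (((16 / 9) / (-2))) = -27 / 2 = -13.50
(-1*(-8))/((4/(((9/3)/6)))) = 1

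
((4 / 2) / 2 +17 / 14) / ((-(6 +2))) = -31 / 112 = -0.28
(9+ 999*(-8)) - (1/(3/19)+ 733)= -26167/3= -8722.33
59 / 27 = 2.19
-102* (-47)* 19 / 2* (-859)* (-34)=1330128858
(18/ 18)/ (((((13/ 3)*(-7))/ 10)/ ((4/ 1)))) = -120/ 91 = -1.32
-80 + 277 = 197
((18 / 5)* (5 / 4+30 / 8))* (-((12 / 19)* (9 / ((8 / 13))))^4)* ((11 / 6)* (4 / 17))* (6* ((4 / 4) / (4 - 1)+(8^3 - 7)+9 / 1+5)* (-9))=184828428904977 / 116603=1585108692.79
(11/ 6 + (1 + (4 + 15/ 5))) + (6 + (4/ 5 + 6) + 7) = 889/ 30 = 29.63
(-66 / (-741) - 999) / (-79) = 246731 / 19513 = 12.64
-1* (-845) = 845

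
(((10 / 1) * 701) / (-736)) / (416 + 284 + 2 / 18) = -31545 / 2318768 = -0.01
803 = 803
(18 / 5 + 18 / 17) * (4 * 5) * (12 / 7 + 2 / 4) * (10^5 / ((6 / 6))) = 2455200000 / 119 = 20631932.77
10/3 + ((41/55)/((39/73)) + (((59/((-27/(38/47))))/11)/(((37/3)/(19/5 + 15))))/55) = 61864723/13095225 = 4.72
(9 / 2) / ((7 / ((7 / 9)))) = 1 / 2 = 0.50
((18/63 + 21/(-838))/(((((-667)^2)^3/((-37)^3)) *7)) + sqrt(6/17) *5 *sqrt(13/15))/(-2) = 77448437/7231445172708873011756 - sqrt(2210)/34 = -1.38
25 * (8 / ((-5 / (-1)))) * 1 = 40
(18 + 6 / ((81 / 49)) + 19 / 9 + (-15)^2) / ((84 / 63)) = 186.56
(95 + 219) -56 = 258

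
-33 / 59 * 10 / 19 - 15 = -17145 / 1121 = -15.29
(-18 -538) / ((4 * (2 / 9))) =-1251 / 2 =-625.50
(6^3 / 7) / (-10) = -108 / 35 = -3.09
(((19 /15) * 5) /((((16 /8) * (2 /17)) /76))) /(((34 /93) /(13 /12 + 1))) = 279775 /24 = 11657.29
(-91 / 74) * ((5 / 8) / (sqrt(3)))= -455 * sqrt(3) / 1776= -0.44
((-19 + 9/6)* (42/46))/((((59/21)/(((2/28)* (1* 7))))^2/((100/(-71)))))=8103375/11368946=0.71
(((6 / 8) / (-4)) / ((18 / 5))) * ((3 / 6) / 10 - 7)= 139 / 384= 0.36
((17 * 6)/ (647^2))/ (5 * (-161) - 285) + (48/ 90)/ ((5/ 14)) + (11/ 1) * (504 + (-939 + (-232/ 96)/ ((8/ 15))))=-529291090388101/ 109508114400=-4833.35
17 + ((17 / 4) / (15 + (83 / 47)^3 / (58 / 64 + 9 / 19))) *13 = 19.91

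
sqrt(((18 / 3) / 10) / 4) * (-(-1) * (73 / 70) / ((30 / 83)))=6059 * sqrt(15) / 21000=1.12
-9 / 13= -0.69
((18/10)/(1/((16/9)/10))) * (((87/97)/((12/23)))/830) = 667/1006375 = 0.00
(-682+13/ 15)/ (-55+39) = 10217/ 240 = 42.57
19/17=1.12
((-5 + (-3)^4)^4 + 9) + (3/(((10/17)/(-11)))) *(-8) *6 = 166824389/5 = 33364877.80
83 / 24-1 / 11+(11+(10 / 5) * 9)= 32.37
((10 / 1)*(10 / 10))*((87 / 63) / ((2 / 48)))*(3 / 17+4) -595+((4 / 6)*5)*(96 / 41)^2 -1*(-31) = 167728004 / 200039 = 838.48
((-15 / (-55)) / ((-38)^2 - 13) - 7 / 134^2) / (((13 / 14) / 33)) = -131411 / 18557526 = -0.01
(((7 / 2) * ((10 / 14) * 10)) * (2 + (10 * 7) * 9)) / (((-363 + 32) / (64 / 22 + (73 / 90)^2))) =-50215402 / 294921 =-170.27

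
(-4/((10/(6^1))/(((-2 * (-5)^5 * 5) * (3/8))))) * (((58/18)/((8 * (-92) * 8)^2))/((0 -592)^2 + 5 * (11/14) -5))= -21875/2932768145408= -0.00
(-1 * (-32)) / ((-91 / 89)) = -2848 / 91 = -31.30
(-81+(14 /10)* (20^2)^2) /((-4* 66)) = -223919 /264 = -848.18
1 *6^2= 36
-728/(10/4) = -1456/5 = -291.20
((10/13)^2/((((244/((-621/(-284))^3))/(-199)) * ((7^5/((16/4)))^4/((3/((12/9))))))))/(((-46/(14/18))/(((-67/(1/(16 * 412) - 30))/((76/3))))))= 8579526474475800/158031697219662894181417417669297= 0.00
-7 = -7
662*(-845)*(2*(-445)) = 497857100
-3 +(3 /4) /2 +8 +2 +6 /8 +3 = 89 /8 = 11.12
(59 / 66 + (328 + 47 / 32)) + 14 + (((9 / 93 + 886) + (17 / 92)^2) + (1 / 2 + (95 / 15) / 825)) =1598825453717 / 1298800800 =1231.00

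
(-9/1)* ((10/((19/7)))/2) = -315/19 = -16.58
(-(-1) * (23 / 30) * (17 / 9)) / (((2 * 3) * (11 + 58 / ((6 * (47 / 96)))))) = 1081 / 137700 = 0.01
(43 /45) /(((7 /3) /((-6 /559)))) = -2 /455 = -0.00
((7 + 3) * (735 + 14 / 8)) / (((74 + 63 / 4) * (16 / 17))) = 250495 / 2872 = 87.22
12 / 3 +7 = 11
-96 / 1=-96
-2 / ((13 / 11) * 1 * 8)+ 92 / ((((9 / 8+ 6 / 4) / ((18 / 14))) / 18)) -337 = 1207473 / 2548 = 473.89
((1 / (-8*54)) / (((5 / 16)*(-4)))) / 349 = 1 / 188460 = 0.00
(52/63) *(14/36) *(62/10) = 806/405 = 1.99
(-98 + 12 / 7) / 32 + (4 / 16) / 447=-150611 / 50064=-3.01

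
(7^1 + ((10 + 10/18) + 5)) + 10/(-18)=22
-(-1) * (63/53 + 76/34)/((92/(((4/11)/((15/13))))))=8021/683859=0.01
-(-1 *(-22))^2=-484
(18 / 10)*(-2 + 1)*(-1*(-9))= -81 / 5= -16.20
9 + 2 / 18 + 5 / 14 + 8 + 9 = 3335 / 126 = 26.47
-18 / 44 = -9 / 22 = -0.41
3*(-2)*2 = -12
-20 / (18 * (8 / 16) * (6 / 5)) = -1.85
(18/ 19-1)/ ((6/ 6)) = -0.05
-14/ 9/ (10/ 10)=-14/ 9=-1.56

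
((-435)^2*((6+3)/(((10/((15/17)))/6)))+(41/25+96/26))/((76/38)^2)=2490688793/11050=225401.70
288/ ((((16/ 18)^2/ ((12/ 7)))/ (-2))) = -8748/ 7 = -1249.71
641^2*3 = 1232643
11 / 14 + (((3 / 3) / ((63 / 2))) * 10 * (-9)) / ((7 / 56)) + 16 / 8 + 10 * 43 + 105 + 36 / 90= 36073 / 70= 515.33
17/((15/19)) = 323/15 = 21.53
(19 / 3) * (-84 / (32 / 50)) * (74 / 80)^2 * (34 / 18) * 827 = -2559820543 / 2304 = -1111033.22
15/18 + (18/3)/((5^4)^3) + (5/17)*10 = 93994141237/24902343750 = 3.77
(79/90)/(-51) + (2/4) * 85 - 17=58483/2295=25.48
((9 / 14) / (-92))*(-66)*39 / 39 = 297 / 644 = 0.46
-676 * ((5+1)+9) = -10140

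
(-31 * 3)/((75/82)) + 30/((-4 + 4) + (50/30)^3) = -476/5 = -95.20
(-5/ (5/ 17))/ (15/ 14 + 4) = -238/ 71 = -3.35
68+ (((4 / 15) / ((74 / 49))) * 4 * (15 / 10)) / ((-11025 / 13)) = 2830448 / 41625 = 68.00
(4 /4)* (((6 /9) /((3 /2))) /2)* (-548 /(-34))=548 /153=3.58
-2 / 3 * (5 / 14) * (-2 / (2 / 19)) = 95 / 21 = 4.52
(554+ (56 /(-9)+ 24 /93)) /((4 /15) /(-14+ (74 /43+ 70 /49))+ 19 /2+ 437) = 2496889660 /2034173283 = 1.23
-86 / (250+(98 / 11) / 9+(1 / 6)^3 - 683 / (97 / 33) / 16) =-39641184 / 109000339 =-0.36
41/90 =0.46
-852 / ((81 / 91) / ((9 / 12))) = -6461 / 9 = -717.89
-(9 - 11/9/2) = -151/18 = -8.39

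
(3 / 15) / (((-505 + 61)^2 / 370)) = 1 / 2664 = 0.00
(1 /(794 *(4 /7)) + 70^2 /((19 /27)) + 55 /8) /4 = 210299899 /120688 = 1742.51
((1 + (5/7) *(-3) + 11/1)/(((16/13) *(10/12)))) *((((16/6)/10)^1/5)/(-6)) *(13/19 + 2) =-15249/66500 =-0.23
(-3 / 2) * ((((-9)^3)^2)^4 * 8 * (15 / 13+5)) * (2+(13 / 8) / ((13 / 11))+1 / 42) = -1821865559875768125279165240 / 91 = -20020500657975473904166650.00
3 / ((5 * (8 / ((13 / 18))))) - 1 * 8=-1907 / 240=-7.95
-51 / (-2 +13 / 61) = 3111 / 109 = 28.54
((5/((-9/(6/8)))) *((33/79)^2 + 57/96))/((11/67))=-51398045/26361984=-1.95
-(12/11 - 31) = 329/11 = 29.91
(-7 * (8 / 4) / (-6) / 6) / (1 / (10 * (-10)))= -350 / 9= -38.89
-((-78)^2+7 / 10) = -60847 / 10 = -6084.70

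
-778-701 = -1479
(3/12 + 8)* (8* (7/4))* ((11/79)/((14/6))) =1089/158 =6.89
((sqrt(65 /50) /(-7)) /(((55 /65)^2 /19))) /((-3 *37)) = 3211 *sqrt(130) /940170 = 0.04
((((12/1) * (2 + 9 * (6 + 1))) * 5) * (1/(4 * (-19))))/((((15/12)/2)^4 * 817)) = -0.41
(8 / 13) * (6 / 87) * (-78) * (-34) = 3264 / 29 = 112.55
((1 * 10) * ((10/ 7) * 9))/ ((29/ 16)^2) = 39.14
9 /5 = 1.80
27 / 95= 0.28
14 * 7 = 98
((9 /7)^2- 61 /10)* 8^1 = -8716 /245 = -35.58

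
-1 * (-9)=9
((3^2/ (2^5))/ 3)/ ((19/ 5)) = 15/ 608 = 0.02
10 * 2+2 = 22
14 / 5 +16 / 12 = 62 / 15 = 4.13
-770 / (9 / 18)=-1540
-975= -975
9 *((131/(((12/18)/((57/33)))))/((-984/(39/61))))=-873639/440176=-1.98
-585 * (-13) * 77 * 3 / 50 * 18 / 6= 1054053 / 10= 105405.30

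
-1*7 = -7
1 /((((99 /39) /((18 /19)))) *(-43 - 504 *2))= -78 /219659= -0.00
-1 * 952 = -952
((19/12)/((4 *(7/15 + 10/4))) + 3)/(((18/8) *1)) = 2231/1602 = 1.39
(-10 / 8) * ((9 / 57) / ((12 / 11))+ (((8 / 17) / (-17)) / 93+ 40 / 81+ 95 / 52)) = -2209336205 / 716970852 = -3.08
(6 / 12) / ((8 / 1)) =1 / 16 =0.06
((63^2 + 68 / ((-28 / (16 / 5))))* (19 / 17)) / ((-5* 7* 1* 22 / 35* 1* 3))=-2634217 / 39270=-67.08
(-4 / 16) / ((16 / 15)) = -15 / 64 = -0.23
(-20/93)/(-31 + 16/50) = 500/71331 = 0.01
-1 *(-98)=98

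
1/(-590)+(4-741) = -737.00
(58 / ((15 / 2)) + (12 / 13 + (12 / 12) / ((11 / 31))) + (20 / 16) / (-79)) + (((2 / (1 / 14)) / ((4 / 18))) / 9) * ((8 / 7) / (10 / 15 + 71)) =340487341 / 29146260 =11.68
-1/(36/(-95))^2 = -9025/1296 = -6.96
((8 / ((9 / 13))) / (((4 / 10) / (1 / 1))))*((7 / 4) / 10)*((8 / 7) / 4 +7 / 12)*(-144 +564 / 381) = -4294225 / 6858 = -626.16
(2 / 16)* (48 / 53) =6 / 53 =0.11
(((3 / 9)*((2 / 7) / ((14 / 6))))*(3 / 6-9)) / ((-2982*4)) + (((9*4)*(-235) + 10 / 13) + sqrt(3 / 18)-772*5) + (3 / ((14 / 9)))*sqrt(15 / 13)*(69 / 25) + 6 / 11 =-1029589507553 / 83579496 + sqrt(6) / 6 + 1863*sqrt(195) / 4550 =-12312.56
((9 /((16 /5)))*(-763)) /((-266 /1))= 4905 /608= 8.07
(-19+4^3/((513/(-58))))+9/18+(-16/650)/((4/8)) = -8598041/333450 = -25.79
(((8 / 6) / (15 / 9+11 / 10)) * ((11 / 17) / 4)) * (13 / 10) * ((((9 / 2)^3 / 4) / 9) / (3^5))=143 / 135456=0.00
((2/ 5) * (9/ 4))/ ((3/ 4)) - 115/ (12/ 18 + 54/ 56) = -47478/ 685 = -69.31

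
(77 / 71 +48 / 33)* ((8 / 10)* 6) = 47592 / 3905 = 12.19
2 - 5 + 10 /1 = 7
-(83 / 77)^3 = -571787 / 456533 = -1.25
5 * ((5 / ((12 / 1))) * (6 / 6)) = 25 / 12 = 2.08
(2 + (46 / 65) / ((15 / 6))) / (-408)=-371 / 66300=-0.01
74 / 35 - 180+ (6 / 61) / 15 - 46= -477982 / 2135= -223.88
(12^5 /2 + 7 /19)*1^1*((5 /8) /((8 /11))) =130015105 /1216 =106920.32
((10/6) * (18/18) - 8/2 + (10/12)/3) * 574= -10619/9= -1179.89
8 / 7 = 1.14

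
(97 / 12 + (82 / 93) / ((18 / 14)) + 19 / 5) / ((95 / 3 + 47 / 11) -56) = -2314477 / 3693960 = -0.63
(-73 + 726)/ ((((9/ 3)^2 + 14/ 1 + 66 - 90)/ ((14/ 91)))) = -1306/ 13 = -100.46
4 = 4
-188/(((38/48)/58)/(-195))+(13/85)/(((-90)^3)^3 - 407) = 1680479452195878565407758153/625684089735000657305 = 2685827.37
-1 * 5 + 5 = 0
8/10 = 4/5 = 0.80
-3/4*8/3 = -2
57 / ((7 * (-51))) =-19 / 119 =-0.16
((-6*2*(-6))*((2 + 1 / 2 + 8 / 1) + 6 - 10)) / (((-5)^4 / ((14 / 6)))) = 1092 / 625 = 1.75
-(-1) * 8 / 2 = 4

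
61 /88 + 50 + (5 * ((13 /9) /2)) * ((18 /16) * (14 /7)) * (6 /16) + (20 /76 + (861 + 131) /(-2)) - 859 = -17402133 /13376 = -1301.00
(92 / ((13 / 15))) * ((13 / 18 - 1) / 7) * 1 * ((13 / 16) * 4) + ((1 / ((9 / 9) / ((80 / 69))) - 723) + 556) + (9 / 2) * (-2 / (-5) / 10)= -721888 / 4025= -179.35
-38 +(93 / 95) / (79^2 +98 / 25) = -37573447 / 988779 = -38.00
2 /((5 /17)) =6.80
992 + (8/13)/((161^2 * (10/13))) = 128568164/129605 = 992.00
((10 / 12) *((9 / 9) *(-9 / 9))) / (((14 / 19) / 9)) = -285 / 28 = -10.18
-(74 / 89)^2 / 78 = -2738 / 308919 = -0.01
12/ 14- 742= -5188/ 7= -741.14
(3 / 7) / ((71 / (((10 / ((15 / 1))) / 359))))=0.00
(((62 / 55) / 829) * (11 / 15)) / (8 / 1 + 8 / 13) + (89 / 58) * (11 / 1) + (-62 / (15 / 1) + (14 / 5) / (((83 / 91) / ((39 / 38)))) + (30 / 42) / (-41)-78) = -405558446939741 / 6528559535400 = -62.12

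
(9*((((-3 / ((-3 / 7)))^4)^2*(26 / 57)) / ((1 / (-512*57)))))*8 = -5525354225664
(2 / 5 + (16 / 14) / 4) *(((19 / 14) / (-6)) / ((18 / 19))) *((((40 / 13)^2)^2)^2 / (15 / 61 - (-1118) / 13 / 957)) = -9207413473280000000 / 2350403265761187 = -3917.38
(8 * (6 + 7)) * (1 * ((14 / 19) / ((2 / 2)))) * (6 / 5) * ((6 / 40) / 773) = 6552 / 367175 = 0.02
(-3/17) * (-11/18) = 11/102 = 0.11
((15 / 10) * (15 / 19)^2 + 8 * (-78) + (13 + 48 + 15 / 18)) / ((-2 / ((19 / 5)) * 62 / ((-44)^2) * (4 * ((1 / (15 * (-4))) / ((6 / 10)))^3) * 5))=-1143779522688 / 14725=-77676028.71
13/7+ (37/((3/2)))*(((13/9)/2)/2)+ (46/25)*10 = 55121/1890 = 29.16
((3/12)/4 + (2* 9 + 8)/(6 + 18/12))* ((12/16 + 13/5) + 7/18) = 570031/43200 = 13.20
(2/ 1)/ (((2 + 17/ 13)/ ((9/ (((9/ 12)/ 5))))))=1560/ 43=36.28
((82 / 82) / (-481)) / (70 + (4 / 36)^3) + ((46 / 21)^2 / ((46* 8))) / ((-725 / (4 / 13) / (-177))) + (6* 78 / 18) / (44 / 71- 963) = -4659335013556934 / 178747329181027425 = -0.03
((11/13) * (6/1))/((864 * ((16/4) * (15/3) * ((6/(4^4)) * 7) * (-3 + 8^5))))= 22/402518025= 0.00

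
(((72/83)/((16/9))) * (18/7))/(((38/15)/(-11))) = -120285/22078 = -5.45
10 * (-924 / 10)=-924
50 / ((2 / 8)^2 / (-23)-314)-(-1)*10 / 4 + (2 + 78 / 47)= 65175587 / 10861982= 6.00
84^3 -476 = 592228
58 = 58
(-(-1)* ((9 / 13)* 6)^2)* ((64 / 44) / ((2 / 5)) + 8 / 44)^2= 5143824 / 20449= 251.54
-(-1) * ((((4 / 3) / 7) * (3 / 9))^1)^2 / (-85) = -0.00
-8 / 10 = -4 / 5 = -0.80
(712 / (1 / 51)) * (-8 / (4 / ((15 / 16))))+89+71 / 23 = -67992.91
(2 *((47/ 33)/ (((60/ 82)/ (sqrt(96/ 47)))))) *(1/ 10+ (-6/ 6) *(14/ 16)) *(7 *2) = -8897 *sqrt(282)/ 2475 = -60.37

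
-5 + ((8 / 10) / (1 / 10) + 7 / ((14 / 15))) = 10.50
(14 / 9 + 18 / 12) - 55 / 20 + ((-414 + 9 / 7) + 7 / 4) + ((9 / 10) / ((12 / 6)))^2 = -10343497 / 25200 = -410.46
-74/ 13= -5.69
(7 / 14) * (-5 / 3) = -5 / 6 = -0.83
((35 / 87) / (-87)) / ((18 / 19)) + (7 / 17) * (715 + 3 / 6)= 341178376 / 1158057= 294.61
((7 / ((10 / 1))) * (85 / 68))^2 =49 / 64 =0.77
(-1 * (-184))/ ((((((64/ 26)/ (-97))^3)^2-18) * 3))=-369894902852819423612/ 108556112792151609411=-3.41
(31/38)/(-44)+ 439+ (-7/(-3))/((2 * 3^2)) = 439.11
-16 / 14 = -8 / 7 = -1.14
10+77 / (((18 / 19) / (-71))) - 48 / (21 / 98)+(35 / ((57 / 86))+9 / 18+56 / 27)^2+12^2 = -2919762065 / 1052676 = -2773.66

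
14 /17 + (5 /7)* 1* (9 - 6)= 353 /119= 2.97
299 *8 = 2392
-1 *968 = -968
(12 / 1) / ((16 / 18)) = 27 / 2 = 13.50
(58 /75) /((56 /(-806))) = -11687 /1050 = -11.13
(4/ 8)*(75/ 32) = 75/ 64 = 1.17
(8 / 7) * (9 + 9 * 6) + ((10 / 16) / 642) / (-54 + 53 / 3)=13435771 / 186608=72.00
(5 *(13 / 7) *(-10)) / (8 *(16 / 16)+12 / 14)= -325 / 31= -10.48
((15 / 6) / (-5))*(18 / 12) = -3 / 4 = -0.75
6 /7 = 0.86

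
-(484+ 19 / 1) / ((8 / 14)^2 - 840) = 24647 / 41144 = 0.60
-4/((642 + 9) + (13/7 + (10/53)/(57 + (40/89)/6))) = -807667/131823460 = -0.01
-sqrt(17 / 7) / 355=-sqrt(119) / 2485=-0.00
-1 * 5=-5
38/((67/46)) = 1748/67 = 26.09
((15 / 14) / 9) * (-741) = -1235 / 14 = -88.21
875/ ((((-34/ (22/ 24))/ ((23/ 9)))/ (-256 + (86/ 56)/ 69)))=680004875/ 44064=15432.21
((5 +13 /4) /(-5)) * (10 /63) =-11 /42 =-0.26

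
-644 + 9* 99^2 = 87565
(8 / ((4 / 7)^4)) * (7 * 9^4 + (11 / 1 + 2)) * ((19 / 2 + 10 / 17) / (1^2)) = 9458391355 / 272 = 34773497.63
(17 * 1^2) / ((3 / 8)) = 136 / 3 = 45.33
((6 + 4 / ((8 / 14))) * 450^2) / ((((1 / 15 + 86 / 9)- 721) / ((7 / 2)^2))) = -1451165625 / 32012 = -45331.93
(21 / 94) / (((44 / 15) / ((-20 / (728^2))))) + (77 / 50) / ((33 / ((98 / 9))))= 26852017469 / 52843190400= 0.51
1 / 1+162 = 163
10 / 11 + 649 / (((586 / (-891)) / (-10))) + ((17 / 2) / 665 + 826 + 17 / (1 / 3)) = 46062936971 / 4286590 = 10745.82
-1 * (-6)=6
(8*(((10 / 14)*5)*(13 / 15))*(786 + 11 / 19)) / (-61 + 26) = -31720 / 57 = -556.49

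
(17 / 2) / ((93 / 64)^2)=34816 / 8649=4.03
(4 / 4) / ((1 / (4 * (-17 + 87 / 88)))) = -1409 / 22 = -64.05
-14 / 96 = -7 / 48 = -0.15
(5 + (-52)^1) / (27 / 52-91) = 2444 / 4705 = 0.52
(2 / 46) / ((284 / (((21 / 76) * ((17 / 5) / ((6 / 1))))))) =119 / 4964320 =0.00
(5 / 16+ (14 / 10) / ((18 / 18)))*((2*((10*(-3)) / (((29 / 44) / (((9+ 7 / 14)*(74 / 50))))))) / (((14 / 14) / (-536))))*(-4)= -3407097936 / 725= -4699445.43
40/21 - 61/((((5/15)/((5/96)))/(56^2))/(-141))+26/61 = 5398764676/1281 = 4214492.33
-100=-100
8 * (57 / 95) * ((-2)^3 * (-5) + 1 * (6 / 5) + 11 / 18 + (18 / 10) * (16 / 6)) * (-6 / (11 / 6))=-40272 / 55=-732.22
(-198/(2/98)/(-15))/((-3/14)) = -15092/5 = -3018.40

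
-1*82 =-82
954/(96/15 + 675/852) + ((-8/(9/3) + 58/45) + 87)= 100311289/459585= 218.26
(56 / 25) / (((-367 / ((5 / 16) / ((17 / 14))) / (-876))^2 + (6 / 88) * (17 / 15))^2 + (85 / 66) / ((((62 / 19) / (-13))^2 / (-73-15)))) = -14385514388299304342400 / 11503919158714182939464519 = -0.00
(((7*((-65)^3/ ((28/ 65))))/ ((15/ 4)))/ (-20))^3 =364032580038765625/ 1728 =210667002337248.63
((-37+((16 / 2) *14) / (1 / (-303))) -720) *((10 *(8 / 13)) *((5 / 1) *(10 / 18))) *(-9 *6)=416316000 / 13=32024307.69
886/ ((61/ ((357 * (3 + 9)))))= 62223.34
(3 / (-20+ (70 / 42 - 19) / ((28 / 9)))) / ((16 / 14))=-147 / 1432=-0.10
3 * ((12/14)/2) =9/7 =1.29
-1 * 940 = -940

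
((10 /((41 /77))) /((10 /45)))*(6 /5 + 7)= 693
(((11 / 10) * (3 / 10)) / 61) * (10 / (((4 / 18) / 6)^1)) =891 / 610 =1.46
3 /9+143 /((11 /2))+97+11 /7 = 2623 /21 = 124.90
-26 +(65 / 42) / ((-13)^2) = -14191 / 546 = -25.99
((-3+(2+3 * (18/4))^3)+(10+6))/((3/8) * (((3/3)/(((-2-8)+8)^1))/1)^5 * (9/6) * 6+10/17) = 16262880/2101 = 7740.54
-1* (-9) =9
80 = 80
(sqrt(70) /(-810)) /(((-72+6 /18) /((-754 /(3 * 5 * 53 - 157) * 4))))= -26 * sqrt(70) /319275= -0.00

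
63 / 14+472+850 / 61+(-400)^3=-63999509.57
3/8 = 0.38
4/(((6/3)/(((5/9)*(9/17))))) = 0.59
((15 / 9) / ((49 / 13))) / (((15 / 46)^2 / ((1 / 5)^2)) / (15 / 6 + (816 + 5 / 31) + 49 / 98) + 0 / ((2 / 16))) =698538152 / 5126625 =136.26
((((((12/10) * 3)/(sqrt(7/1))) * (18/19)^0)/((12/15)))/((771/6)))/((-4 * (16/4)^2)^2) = 9 * sqrt(7)/7368704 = 0.00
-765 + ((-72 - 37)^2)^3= 1677100110076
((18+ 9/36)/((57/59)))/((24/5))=21535/5472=3.94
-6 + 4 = -2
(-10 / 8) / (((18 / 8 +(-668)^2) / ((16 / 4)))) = -4 / 356981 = -0.00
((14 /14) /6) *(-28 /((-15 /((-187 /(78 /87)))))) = -64.89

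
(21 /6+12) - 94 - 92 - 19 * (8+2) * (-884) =335579 /2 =167789.50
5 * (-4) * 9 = -180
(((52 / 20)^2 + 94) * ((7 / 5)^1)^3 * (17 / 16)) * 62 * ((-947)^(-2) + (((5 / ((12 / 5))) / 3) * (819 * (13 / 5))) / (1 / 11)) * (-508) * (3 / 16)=-28219240525.50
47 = 47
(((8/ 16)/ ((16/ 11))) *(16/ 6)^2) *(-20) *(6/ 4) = -220/ 3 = -73.33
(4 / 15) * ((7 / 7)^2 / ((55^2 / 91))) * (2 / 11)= 728 / 499125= 0.00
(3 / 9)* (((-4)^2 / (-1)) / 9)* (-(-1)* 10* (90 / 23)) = -1600 / 69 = -23.19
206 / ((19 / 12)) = 2472 / 19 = 130.11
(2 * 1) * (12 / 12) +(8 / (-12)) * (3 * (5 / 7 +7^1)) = -94 / 7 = -13.43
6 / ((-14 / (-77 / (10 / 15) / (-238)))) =-99 / 476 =-0.21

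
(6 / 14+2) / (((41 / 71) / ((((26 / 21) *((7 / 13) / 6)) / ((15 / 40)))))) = 9656 / 7749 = 1.25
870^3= 658503000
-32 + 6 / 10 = -157 / 5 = -31.40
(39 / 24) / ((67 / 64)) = 104 / 67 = 1.55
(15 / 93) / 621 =5 / 19251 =0.00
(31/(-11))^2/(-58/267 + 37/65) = 16678155/739189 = 22.56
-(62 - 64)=2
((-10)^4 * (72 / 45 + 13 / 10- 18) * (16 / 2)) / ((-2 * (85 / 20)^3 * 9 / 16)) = 618496000 / 44217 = 13987.74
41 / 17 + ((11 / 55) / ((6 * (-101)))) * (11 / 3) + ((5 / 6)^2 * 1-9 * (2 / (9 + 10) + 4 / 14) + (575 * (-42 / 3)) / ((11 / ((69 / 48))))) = -317232527443 / 301436520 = -1052.40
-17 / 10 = -1.70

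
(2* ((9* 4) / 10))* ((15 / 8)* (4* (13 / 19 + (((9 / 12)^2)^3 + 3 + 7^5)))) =35323790553 / 38912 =907786.56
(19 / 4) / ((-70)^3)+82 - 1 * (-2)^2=107015981 / 1372000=78.00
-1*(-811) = 811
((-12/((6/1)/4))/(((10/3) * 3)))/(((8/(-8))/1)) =4/5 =0.80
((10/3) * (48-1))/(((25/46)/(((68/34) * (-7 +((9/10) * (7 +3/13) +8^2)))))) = 11899648/325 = 36614.30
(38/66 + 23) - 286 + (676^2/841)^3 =3149150418665551948/19629169593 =160432177.42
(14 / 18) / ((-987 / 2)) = -2 / 1269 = -0.00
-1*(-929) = 929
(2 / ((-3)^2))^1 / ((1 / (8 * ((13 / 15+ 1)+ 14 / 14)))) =688 / 135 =5.10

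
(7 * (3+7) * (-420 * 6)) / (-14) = 12600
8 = 8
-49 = -49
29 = 29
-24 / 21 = -8 / 7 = -1.14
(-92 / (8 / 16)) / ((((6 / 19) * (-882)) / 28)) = 3496 / 189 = 18.50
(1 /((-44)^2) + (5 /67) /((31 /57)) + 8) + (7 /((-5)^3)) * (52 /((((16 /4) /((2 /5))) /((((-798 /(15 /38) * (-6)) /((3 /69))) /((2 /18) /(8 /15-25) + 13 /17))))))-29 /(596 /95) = -711714459556694384707 /6659812539050000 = -106867.04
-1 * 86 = -86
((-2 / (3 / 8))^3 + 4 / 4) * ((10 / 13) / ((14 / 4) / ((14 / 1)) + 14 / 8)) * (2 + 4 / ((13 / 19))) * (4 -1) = -53210 / 39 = -1364.36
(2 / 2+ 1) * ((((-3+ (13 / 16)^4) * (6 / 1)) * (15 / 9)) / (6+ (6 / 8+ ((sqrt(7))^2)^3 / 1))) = -840235 / 5730304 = -0.15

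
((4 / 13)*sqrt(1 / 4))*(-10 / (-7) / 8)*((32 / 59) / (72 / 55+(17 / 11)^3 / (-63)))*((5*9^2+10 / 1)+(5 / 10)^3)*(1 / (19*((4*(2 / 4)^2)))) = 1989112950 / 7640492743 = 0.26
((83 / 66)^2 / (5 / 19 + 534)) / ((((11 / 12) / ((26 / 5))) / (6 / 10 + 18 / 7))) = 125917142 / 2364421675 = 0.05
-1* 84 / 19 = -84 / 19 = -4.42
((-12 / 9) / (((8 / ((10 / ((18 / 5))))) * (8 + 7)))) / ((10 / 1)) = -1 / 324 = -0.00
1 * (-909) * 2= -1818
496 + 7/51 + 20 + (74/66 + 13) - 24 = 284011/561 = 506.26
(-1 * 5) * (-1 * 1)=5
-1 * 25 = -25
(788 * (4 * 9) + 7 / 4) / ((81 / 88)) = 2496538 / 81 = 30821.46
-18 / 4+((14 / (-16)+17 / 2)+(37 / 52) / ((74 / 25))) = 3.37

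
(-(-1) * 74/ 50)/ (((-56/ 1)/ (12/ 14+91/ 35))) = -4477/ 49000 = -0.09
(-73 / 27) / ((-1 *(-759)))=-73 / 20493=-0.00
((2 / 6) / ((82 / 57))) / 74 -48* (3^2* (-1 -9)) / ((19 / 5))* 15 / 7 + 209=2134706723 / 807044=2645.09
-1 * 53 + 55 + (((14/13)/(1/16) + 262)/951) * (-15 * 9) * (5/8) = -375407/16484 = -22.77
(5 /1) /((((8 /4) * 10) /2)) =1 /2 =0.50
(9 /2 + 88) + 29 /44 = 4099 /44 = 93.16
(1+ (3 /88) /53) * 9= 42003 /4664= 9.01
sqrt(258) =16.06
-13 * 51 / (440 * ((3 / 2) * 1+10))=-663 / 5060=-0.13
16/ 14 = 8/ 7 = 1.14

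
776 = 776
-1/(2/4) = -2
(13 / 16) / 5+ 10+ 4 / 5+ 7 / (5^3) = 11.02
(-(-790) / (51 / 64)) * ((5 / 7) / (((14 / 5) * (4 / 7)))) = 158000 / 357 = 442.58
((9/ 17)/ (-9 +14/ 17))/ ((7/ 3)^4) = -729/ 333739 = -0.00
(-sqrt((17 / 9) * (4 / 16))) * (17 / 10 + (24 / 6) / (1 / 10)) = -139 * sqrt(17) / 20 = -28.66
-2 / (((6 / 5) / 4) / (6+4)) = -200 / 3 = -66.67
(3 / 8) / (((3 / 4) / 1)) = 1 / 2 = 0.50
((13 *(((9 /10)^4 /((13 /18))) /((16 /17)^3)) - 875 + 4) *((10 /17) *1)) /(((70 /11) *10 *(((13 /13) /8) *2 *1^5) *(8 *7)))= -0.57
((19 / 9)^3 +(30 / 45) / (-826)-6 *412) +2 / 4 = -1482558563 / 602154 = -2462.09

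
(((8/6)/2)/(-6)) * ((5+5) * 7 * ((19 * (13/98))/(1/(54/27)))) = -2470/63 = -39.21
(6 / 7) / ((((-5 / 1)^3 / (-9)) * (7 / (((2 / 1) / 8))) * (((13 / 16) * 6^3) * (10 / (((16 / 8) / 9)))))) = 1 / 3583125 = 0.00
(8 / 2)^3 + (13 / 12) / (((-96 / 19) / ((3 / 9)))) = 220937 / 3456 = 63.93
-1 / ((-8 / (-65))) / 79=-65 / 632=-0.10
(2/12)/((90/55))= 11/108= 0.10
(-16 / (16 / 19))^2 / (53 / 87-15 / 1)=-31407 / 1252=-25.09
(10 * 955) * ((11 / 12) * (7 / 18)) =367675 / 108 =3404.40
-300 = -300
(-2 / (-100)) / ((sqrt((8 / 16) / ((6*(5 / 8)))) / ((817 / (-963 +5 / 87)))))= -71079*sqrt(30) / 8377600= -0.05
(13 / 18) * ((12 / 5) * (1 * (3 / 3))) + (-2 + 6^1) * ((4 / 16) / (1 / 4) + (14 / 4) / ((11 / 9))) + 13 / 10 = 6101 / 330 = 18.49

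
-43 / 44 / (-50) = 43 / 2200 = 0.02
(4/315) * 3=4/105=0.04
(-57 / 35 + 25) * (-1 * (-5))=818 / 7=116.86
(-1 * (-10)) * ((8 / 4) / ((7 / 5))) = 100 / 7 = 14.29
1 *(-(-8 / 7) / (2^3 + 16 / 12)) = 0.12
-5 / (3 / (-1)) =5 / 3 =1.67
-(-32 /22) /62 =8 /341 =0.02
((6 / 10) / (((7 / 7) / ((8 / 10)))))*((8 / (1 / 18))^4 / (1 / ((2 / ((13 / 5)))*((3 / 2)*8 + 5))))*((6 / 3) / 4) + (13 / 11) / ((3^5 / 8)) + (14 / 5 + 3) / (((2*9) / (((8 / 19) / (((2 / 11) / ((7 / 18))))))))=1349481015.47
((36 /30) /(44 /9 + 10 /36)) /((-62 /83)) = -1494 /4805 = -0.31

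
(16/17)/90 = 8/765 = 0.01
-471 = -471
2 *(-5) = -10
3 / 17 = 0.18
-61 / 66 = -0.92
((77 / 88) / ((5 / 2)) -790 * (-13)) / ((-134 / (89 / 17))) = -18281223 / 45560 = -401.26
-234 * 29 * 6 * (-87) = 3542292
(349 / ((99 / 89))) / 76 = 31061 / 7524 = 4.13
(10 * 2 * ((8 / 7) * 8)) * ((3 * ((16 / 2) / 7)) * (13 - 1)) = 368640 / 49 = 7523.27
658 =658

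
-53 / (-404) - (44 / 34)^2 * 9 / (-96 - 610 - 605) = 7280137 / 51022372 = 0.14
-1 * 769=-769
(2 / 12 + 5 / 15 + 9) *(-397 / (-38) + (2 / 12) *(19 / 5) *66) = 9927 / 20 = 496.35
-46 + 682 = 636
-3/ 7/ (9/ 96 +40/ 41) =-3936/ 9821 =-0.40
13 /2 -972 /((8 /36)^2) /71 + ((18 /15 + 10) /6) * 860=568543 /426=1334.61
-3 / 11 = -0.27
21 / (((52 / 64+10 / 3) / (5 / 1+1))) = 6048 / 199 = 30.39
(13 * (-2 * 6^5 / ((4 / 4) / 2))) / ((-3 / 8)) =1078272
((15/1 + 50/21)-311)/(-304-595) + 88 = 88.33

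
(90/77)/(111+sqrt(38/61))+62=3588475672/57868811-90 * sqrt(2318)/57868811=62.01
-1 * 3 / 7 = -0.43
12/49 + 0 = 12/49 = 0.24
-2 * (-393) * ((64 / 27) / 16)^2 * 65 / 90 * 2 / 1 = 54496 / 2187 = 24.92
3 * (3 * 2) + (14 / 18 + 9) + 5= 295 / 9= 32.78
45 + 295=340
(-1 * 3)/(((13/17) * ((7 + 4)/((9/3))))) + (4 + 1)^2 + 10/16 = 28091/1144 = 24.56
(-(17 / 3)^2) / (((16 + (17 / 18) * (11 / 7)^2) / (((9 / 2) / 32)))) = -127449 / 517408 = -0.25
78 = 78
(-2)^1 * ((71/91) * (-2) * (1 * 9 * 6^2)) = 1011.16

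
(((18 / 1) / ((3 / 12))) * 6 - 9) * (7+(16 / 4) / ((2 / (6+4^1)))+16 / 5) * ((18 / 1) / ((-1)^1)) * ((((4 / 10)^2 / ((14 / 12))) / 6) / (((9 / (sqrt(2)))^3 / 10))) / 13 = -227104 * sqrt(2) / 20475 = -15.69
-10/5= -2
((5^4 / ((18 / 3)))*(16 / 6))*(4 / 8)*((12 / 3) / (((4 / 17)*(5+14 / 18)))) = 10625 / 26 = 408.65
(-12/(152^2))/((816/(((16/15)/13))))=-1/19147440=-0.00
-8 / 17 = -0.47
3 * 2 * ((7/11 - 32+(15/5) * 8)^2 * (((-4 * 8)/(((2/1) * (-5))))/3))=209952/605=347.03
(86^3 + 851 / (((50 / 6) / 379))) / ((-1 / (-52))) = 877187324 / 25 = 35087492.96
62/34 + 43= 762/17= 44.82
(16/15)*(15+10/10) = 256/15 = 17.07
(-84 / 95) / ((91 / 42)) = -504 / 1235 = -0.41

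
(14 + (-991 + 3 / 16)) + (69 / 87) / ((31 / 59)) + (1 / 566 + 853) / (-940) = -976.21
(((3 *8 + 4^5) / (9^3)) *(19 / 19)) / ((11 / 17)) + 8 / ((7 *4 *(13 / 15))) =1861826 / 729729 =2.55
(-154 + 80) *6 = -444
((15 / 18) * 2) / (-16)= -5 / 48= -0.10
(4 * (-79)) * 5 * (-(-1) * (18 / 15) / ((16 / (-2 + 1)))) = 237 / 2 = 118.50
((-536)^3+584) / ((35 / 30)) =-923940432 / 7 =-131991490.29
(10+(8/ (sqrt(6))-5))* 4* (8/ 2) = 64* sqrt(6)/ 3+80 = 132.26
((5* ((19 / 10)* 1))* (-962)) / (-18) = 9139 / 18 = 507.72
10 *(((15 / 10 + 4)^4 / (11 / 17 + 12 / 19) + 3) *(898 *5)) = 53306032075 / 1652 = 32267573.90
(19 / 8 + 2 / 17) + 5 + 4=1563 / 136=11.49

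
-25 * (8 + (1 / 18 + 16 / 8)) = -4525 / 18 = -251.39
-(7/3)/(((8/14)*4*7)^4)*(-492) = 287/16384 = 0.02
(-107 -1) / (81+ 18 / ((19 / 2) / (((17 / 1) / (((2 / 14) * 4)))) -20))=-3513 / 2605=-1.35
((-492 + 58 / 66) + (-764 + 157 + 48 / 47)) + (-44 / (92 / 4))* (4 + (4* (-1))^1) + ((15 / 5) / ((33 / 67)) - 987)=-3222992 / 1551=-2078.01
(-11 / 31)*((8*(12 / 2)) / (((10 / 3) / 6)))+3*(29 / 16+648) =4758573 / 2480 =1918.78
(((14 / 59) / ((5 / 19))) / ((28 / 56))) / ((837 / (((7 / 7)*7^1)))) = 3724 / 246915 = 0.02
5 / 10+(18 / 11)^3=4.88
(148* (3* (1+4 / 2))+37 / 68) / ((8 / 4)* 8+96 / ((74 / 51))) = 3352681 / 206720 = 16.22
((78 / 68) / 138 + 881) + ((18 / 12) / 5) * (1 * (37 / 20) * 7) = 69198657 / 78200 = 884.89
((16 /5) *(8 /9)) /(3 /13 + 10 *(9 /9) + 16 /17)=28288 /111105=0.25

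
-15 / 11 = -1.36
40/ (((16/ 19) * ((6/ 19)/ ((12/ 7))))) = 1805/ 7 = 257.86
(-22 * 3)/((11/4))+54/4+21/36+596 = 7033/12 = 586.08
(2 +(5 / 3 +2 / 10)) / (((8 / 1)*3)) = 29 / 180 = 0.16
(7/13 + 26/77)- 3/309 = 89330/103103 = 0.87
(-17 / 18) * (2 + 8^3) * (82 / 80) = -179129 / 360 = -497.58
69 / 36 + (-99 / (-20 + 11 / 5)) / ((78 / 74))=99871 / 13884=7.19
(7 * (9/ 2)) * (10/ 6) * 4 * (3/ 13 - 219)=-597240/ 13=-45941.54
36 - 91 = -55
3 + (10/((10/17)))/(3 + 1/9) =237/28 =8.46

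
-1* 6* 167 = -1002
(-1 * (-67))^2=4489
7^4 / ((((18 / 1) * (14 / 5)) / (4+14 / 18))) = 73745 / 324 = 227.61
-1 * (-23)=23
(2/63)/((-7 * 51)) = -2/22491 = -0.00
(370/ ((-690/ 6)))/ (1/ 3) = -9.65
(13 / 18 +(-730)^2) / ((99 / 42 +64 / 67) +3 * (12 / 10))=77093.81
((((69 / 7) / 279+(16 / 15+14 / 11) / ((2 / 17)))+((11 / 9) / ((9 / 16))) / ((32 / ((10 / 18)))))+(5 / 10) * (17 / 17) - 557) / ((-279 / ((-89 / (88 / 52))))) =-5401160886953 / 53404374870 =-101.14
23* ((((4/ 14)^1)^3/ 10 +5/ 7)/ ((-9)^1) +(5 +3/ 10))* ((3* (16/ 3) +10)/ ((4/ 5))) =48184747/ 12348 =3902.23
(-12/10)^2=36/25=1.44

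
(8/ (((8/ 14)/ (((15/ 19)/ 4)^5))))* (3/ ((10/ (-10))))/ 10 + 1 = 2532336001/ 2535525376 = 1.00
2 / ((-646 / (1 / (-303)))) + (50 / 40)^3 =12233689 / 6263616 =1.95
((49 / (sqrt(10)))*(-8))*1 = -196*sqrt(10) / 5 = -123.96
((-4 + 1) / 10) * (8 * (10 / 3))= -8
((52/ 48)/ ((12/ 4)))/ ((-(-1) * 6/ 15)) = 65/ 72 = 0.90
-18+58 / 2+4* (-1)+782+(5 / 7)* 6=5553 / 7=793.29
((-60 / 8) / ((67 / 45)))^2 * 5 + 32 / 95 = 216996467 / 1705820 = 127.21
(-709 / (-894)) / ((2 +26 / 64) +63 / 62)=351664 / 1517565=0.23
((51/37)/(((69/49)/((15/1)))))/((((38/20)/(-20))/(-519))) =1296981000/16169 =80214.05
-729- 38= -767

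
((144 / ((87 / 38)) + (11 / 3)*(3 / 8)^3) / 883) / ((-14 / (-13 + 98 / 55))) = 577980303 / 10095303680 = 0.06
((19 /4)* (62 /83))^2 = 346921 /27556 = 12.59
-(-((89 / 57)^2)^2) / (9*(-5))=-62742241 / 475020045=-0.13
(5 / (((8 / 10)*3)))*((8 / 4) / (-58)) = -25 / 348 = -0.07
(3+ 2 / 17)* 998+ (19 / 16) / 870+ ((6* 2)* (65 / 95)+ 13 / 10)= 2806434421 / 899232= 3120.92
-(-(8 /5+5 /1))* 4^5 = 6758.40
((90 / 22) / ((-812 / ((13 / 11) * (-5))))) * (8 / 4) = 2925 / 49126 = 0.06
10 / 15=2 / 3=0.67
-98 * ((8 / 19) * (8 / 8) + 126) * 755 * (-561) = 5247534356.84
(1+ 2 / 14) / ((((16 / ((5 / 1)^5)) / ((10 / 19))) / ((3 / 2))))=46875 / 266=176.22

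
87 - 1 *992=-905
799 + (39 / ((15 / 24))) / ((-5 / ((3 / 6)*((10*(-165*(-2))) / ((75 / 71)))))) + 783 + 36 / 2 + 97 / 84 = -37574471 / 2100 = -17892.61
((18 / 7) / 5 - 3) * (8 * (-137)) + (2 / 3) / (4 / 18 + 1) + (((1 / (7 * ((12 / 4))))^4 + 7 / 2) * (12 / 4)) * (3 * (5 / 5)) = 6551907563 / 2376990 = 2756.39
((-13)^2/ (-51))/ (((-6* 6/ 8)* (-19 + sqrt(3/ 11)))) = -35321/ 910656 - 169* sqrt(33)/ 910656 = -0.04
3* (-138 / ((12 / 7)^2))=-1127 / 8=-140.88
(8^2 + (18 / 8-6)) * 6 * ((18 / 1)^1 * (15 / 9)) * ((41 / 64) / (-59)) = -444645 / 3776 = -117.76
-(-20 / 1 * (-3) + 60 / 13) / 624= -35 / 338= -0.10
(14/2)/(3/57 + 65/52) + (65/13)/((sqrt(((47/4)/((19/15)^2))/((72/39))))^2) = 2006476/302445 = 6.63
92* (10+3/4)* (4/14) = 1978/7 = 282.57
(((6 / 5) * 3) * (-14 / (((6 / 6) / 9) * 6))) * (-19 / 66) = 1197 / 55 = 21.76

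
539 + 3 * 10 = 569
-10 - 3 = -13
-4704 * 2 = -9408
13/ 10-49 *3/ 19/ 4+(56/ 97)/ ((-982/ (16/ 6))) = -0.64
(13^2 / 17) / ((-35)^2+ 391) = 169 / 27472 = 0.01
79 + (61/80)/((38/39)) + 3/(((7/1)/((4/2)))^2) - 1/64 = 23837127/297920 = 80.01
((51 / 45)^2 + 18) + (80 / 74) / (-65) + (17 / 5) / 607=1266120178 / 65692575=19.27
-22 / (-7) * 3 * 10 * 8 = 5280 / 7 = 754.29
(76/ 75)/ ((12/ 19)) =361/ 225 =1.60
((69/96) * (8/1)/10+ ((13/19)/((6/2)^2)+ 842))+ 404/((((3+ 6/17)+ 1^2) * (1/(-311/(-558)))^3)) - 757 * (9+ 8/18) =-3841745723220679/610700008680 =-6290.72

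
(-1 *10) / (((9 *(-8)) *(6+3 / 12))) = 1 / 45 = 0.02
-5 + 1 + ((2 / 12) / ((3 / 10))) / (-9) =-329 / 81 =-4.06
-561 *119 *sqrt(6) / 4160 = -66759 *sqrt(6) / 4160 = -39.31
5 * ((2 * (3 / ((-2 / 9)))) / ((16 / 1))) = -135 / 16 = -8.44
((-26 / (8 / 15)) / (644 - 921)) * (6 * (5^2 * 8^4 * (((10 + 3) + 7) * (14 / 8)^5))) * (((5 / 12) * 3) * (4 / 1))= 49160475000 / 277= 177474638.99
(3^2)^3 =729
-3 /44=-0.07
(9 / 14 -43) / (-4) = 10.59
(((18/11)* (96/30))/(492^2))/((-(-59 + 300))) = -0.00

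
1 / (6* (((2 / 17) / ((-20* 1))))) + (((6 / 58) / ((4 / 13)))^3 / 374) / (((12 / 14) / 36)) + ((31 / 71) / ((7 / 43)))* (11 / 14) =-79882605316753 / 3046430380224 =-26.22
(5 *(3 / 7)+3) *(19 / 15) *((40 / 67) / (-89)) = -1824 / 41741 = -0.04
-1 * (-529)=529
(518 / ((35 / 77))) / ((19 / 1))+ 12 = 6838 / 95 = 71.98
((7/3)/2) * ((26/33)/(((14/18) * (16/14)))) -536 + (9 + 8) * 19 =-18653/88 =-211.97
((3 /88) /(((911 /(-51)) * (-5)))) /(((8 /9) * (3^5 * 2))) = 17 /19240320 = 0.00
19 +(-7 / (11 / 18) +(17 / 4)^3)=84.31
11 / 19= 0.58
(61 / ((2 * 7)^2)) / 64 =61 / 12544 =0.00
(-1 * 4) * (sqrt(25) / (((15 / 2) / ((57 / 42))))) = -76 / 21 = -3.62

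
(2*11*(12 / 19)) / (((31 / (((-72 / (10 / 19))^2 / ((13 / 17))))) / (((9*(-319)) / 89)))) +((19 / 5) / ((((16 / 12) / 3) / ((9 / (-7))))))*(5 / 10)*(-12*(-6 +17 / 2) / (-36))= -35535979252899 / 100427600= -353846.74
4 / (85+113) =2 / 99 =0.02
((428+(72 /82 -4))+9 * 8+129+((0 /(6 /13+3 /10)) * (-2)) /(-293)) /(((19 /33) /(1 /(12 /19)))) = 1721.16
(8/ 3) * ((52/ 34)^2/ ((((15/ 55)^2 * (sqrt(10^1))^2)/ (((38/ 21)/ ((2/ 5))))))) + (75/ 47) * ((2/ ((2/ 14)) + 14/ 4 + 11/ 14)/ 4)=45.23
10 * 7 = 70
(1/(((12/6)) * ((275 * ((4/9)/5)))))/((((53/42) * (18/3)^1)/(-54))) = -0.15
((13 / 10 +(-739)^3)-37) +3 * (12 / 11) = -44394179657 / 110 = -403583451.43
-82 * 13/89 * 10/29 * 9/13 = -7380/2581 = -2.86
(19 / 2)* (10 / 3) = 95 / 3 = 31.67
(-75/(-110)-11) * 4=-454/11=-41.27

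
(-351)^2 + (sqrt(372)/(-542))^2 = 123201.00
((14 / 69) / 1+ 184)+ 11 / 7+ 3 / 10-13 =835949 / 4830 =173.07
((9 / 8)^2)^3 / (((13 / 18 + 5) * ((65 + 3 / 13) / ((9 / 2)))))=0.02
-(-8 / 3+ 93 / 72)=11 / 8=1.38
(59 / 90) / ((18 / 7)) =413 / 1620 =0.25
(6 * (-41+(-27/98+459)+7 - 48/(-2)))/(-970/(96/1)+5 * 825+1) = 6332400/9680587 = 0.65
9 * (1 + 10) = 99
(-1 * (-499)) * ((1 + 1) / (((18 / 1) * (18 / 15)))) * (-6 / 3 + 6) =4990 / 27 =184.81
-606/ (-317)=606/ 317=1.91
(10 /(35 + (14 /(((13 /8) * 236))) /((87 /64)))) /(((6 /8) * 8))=111215 /2337307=0.05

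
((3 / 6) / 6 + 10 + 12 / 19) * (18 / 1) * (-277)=-2030133 / 38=-53424.55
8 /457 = 0.02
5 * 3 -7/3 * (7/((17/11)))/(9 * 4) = 27001/1836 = 14.71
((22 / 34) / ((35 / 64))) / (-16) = -44 / 595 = -0.07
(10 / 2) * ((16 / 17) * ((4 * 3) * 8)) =7680 / 17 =451.76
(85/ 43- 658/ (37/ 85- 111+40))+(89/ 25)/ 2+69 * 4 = 1863954273/ 6447850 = 289.08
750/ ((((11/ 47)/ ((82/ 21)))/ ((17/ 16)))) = 4094875/ 308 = 13295.05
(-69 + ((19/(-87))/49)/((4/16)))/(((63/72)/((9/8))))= -882669/9947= -88.74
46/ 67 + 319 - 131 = 12642/ 67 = 188.69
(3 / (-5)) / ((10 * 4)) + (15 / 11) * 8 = 23967 / 2200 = 10.89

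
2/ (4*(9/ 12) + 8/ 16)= 4/ 7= 0.57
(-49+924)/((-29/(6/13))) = -13.93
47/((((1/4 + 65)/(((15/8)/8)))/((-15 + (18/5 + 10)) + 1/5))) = -47/232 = -0.20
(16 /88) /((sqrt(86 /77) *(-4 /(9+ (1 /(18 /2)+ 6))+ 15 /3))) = 34 *sqrt(6622) /76153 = 0.04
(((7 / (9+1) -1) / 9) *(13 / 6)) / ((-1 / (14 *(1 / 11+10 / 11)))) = 91 / 90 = 1.01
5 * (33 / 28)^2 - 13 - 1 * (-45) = 38.95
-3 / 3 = -1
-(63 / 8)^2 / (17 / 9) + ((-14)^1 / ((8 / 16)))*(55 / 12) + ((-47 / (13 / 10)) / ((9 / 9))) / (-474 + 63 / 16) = -5712028551 / 35459008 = -161.09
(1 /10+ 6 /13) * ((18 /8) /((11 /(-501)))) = -329157 /5720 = -57.54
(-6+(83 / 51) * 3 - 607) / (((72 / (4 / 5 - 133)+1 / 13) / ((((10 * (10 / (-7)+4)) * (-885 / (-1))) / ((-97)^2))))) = 14151325336200 / 4499957749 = 3144.77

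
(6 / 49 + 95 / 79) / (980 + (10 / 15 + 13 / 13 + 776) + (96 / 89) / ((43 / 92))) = 58886049 / 78218459557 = 0.00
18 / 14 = 9 / 7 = 1.29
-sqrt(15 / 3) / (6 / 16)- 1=-6.96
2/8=1/4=0.25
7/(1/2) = 14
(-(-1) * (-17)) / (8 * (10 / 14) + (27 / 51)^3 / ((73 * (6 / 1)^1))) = -85358462 / 28693621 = -2.97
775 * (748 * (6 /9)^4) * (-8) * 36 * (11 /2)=-1632435200 /9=-181381688.89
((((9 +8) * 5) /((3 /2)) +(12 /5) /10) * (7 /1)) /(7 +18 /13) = 388388 /8175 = 47.51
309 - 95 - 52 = 162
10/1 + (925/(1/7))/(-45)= -1205/9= -133.89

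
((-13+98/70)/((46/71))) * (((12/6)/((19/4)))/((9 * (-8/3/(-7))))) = -14413/6555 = -2.20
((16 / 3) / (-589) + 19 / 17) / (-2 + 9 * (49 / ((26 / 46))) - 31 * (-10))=432913 / 424961733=0.00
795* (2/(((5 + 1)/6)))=1590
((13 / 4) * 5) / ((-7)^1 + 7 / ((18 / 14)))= -585 / 56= -10.45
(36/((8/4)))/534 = 3/89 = 0.03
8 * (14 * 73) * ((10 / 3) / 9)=81760 / 27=3028.15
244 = 244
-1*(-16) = 16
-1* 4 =-4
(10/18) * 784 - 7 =3857/9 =428.56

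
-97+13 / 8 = -95.38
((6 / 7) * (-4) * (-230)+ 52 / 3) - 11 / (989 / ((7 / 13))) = 217590251 / 269997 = 805.90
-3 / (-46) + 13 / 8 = 311 / 184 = 1.69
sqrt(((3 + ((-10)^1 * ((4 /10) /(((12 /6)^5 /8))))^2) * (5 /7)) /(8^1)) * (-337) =-337 * sqrt(70) /14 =-201.40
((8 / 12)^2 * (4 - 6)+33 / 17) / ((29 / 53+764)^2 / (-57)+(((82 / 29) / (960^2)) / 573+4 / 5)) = -7310613044582400 / 71239224804464826653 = -0.00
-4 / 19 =-0.21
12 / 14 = 6 / 7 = 0.86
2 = 2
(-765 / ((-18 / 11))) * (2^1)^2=1870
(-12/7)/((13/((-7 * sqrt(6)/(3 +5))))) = 3 * sqrt(6)/26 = 0.28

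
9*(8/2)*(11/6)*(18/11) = 108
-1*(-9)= 9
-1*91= -91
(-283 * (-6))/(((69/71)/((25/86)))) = 502325/989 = 507.91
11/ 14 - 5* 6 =-409/ 14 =-29.21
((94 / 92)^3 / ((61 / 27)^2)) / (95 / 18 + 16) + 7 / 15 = 495729757213 / 1040382892860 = 0.48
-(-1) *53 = 53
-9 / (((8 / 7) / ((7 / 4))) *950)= -441 / 30400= -0.01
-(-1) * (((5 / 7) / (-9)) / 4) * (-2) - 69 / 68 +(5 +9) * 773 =10821.02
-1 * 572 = -572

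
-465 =-465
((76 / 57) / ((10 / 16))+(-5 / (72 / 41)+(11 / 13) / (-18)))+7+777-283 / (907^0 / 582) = -255719507 / 1560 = -163922.76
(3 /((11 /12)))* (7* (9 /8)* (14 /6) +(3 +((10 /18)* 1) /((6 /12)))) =1619 /22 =73.59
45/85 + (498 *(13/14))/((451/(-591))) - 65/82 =-65072537/107338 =-606.24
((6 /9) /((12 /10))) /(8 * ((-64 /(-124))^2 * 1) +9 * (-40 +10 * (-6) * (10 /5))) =-4805 /12436128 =-0.00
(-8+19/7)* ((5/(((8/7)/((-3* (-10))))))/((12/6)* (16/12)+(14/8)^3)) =-133200/1541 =-86.44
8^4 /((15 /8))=32768 /15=2184.53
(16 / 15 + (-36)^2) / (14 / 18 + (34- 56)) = -58368 / 955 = -61.12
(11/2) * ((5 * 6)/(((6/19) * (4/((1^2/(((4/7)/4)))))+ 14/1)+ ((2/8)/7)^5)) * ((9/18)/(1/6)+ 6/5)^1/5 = 75536305152/7728274805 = 9.77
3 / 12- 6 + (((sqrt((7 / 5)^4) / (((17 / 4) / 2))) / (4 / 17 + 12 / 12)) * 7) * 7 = 9251 / 300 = 30.84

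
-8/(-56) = 1/7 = 0.14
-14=-14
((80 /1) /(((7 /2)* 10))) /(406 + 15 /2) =32 /5789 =0.01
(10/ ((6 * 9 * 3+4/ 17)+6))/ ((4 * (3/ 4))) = 17/ 858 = 0.02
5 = 5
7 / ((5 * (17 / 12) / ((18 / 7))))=216 / 85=2.54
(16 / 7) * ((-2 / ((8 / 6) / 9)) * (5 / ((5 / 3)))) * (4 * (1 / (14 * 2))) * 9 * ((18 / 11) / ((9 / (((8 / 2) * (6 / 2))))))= -139968 / 539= -259.68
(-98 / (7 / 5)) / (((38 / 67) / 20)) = -46900 / 19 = -2468.42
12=12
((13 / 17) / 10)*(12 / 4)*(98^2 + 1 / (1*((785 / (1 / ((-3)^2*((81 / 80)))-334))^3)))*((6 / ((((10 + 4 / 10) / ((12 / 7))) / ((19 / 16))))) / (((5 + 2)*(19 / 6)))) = 449966555773879217771 / 3854619671045015250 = 116.73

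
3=3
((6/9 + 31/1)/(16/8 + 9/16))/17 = 1520/2091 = 0.73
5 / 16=0.31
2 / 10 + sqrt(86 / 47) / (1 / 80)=1 / 5 + 80 *sqrt(4042) / 47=108.42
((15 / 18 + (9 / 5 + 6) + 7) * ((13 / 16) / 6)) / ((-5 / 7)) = -2.96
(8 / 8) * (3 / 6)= 0.50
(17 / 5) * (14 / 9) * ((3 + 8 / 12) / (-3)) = -2618 / 405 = -6.46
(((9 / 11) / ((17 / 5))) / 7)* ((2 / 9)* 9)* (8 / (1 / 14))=1440 / 187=7.70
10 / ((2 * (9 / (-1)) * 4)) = -5 / 36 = -0.14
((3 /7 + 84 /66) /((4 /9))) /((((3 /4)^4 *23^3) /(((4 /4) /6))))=4192 /25295193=0.00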